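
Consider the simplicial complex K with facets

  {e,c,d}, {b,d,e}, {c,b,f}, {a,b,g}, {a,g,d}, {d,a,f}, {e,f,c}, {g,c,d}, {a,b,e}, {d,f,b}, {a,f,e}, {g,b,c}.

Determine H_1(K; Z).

H_1 = Z/2Z.

Order the vertices as a < b < c < d < e < f < g. Listing each simplex with vertices in this order, K has dimension 2 with simplices:

  0-simplices (7): a, b, c, d, e, f, g
  1-simplices (18): ab, ad, ae, af, ag, bc, bd, be, bf, bg, cd, ce, cf, cg, de, df, dg, ef
  2-simplices (12): abe, abg, adf, adg, aef, bcf, bcg, bde, bdf, cde, cdg, cef

giving chain groups C_0 ≅ Z^7, C_1 ≅ Z^18, C_2 ≅ Z^12.

Boundary ∂_1: C_1 → C_0 sends each edge [p,q] (with p < q) to q − p.
The resulting 7×18 matrix has rank 6, and its Smith normal form has invariant factors (1,1,1,1,1,1).

The boundary map ∂_2: C_2 → C_1 sends each 2-simplex [p,q,r] to [q,r] − [p,r] + [p,q]. For instance
  ∂bdf = df − bf + bd,
  ∂adf = df − af + ad.
The 18×12 boundary matrix has rank 12 and Smith normal form diag(1,1,1,1,1,1,1,1,1,1,1,2).

Now H_k = ker ∂_k / im ∂_{k+1}, so:

  H_1: rank ker ∂_1 − rank ∂_2 = (18 − 6) − 12 = 0, and ∂_2 has invariant factor 2 > 1, so H_1 = Z/2Z.

(K is a triangulation of the real projective plane RP^2.)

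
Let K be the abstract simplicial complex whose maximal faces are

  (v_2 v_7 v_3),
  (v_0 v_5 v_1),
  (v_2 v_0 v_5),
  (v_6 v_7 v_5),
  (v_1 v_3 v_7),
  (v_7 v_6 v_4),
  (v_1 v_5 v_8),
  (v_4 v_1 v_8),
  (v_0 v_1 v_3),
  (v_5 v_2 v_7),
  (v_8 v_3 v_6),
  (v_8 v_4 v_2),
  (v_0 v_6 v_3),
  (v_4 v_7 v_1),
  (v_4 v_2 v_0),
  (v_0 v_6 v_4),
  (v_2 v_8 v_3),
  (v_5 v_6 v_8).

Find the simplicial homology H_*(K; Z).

Order the vertices as v_0 < v_1 < v_2 < v_3 < v_4 < v_5 < v_6 < v_7 < v_8. Listing each simplex with vertices in this order, K has dimension 2 with simplices:

  0-simplices (9): [v_0], [v_1], [v_2], [v_3], [v_4], [v_5], [v_6], [v_7], [v_8]
  1-simplices (27): (27 of them)
  2-simplices (18): (18 of them)

Hence C_0 ≅ Z^9, C_1 ≅ Z^27, C_2 ≅ Z^18.

∂_1: C_1 → C_0 maps an edge to its endpoints' difference, ∂[p,q] = q − p.
The 9×27 boundary matrix has rank 8 and Smith normal form diag(1,1,1,1,1,1,1,1).

Boundary ∂_2: C_2 → C_1 acts by ∂[p,q,r] = [q,r] − [p,r] + [p,q]. For instance
  ∂[v_0,v_2,v_5] = [v_2,v_5] − [v_0,v_5] + [v_0,v_2],
  ∂[v_1,v_5,v_8] = [v_5,v_8] − [v_1,v_8] + [v_1,v_5].
The resulting 27×18 matrix has rank 17, and its Smith normal form has invariant factors (1,1,1,1,1,1,1,1,1,1,1,1,1,1,1,1,1).

Reading off H_k = ker ∂_k / im ∂_{k+1}:

  H_0: rank C_0 − rank ∂_1 = 9 − 8 = 1, and the invariant factors of ∂_1 are all 1, so H_0 ≅ Z.
  H_1: rank ker ∂_1 − rank ∂_2 = (27 − 8) − 17 = 2, and the invariant factors of ∂_2 are all 1, so H_1 ≅ Z^2.
  H_2: rank ker ∂_2 − rank ∂_3 = (18 − 17) − 0 = 1, and there is no ∂_3, so H_2 ≅ Z.

H_0 ≅ Z,  H_1 ≅ Z^2,  H_2 ≅ Z.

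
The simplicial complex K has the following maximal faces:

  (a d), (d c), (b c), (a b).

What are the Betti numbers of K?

b_0 = 1, b_1 = 1.

Fix the vertex order a < b < c < d and write every simplex with vertices in increasing order. Then dim K = 1 and the simplices of K are:

  0-simplices (4): a, b, c, d
  1-simplices (4): ab, ad, bc, cd

giving chain groups C_0 ≅ Z^4, C_1 ≅ Z^4.

∂_1: C_1 → C_0 sends each edge [p,q] (with p < q) to q − p. For instance
  ∂bc = c − b.
As a 4×4 matrix over Z this has rank 3, with invariant factors (1,1,1).

From H_k ≅ ker(∂_k) / im(∂_{k+1}) we obtain:

  H_0: rank C_0 − rank ∂_1 = 4 − 3 = 1, and the invariant factors of ∂_1 are all 1, so H_0 = Z.
  H_1: rank ker ∂_1 − rank ∂_2 = (4 − 3) − 0 = 1, and there is no ∂_2, so H_1 = Z.

Hence the Betti numbers are b_0 = 1, b_1 = 1.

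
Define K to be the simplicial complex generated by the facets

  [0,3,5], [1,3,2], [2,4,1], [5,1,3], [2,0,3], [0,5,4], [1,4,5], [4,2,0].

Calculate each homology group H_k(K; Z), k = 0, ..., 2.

K has 6 vertices, 12 edges, 8 triangles.
rank ∂_0 = 0, rank ∂_1 = 5 ⇒ b_0 = 6 − 0 − 5 = 1; all invariant factors of ∂_1 are 1 so no torsion. So H_0 ≅ Z.
rank ∂_1 = 5, rank ∂_2 = 7 ⇒ b_1 = 12 − 5 − 7 = 0; all invariant factors of ∂_2 are 1 so no torsion. So H_1 ≅ 0.
rank ∂_2 = 7, rank ∂_3 = 0 ⇒ b_2 = 8 − 7 − 0 = 1. So H_2 ≅ Z.

H_0 ≅ Z,  H_1 = 0,  H_2 ≅ Z.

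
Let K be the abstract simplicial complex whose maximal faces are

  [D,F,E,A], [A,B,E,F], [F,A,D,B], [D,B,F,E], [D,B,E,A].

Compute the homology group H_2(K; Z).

We work with the vertex ordering A < B < D < E < F. The simplices of K, each written with vertices in increasing order, are:

  0-simplices (5): A, B, D, E, F
  1-simplices (10): AB, AD, AE, AF, BD, BE, BF, DE, DF, EF
  2-simplices (10): ABD, ABE, ABF, ADE, ADF, AEF, BDE, BDF, BEF, DEF
  3-simplices (5): ABDE, ABDF, ABEF, ADEF, BDEF

Hence C_0 ≅ Z^5, C_1 ≅ Z^10, C_2 ≅ Z^10, C_3 ≅ Z^5.

Boundary ∂_1: C_1 → C_0 maps an edge to its endpoints' difference, ∂[p,q] = q − p. For instance
  ∂BF = F − B.
The resulting 5×10 matrix has rank 4, and its Smith normal form has invariant factors (1,1,1,1).

∂_2: C_2 → C_1 acts by ∂[p,q,r] = [q,r] − [p,r] + [p,q]. For instance
  ∂ADF = DF − AF + AD,
  ∂AEF = EF − AF + AE.
The 10×10 boundary matrix has rank 6 and Smith normal form diag(1,1,1,1,1,1).

∂_3: C_3 → C_2 sends each 3-simplex σ to the alternating sum Σ_i (−1)^i (σ with its i-th vertex removed). For instance
  ∂ABDF = BDF − ADF + ABF − ABD,
  ∂BDEF = DEF − BEF + BDF − BDE.
The resulting 10×5 matrix has rank 4, and its Smith normal form has invariant factors (1,1,1,1).

Computing H_k = (kernel of ∂_k) / (image of ∂_{k+1}):

  H_2: rank ker ∂_2 − rank ∂_3 = (10 − 6) − 4 = 0, and the invariant factors of ∂_3 are all 1, so H_2 ≅ 0.

H_2 = 0.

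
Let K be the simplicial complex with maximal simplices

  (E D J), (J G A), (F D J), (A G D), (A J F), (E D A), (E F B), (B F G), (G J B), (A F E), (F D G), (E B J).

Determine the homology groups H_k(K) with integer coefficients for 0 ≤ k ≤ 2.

Take the total order A < B < D < E < F < G < J on the vertex set. Then K (dimension 2) consists of the simplices:

  0-simplices (7): A, B, D, E, F, G, J
  1-simplices (18): AD, AE, AF, AG, AJ, BE, BF, BG, BJ, DE, DF, DG, DJ, EF, EJ, FG, FJ, GJ
  2-simplices (12): ADE, ADG, AEF, AFJ, AGJ, BEF, BEJ, BFG, BGJ, DEJ, DFG, DFJ

so the chain groups are C_0 ≅ Z^7, C_1 ≅ Z^18, C_2 ≅ Z^12.

The boundary map ∂_1: C_1 → C_0 maps an edge to its endpoints' difference, ∂[p,q] = q − p.
The resulting 7×18 matrix has rank 6, and its Smith normal form has invariant factors (1,1,1,1,1,1).

The boundary map ∂_2: C_2 → C_1 maps a triangle to the signed sum of its edges. For instance
  ∂AFJ = FJ − AJ + AF,
  ∂DEJ = EJ − DJ + DE.
As a 18×12 matrix over Z this has rank 12, with invariant factors (1,1,1,1,1,1,1,1,1,1,1,2).

Computing H_k = (kernel of ∂_k) / (image of ∂_{k+1}):

  H_0: rank C_0 − rank ∂_1 = 7 − 6 = 1, and the invariant factors of ∂_1 are all 1, so H_0 ≅ Z.
  H_1: rank ker ∂_1 − rank ∂_2 = (18 − 6) − 12 = 0, and ∂_2 has invariant factor 2 > 1, so H_1 ≅ Z/2.
  H_2: rank ker ∂_2 − rank ∂_3 = (12 − 12) − 0 = 0, and there is no ∂_3, so H_2 ≅ 0.

H_0 = Z,  H_1 = Z/2,  H_2 = 0.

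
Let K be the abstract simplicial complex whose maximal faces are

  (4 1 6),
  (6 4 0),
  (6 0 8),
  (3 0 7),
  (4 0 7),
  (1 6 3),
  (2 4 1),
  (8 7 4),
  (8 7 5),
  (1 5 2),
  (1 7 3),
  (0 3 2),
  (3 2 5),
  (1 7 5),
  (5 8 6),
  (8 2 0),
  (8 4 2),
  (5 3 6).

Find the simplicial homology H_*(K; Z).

H_0 ≅ Z,  H_1 ≅ Z ⊕ Z/2,  H_2 = 0.

Take the total order 0 < 1 < 2 < 3 < 4 < 5 < 6 < 7 < 8 on the vertex set. Then K (dimension 2) consists of the simplices:

  0-simplices (9): [0], [1], [2], [3], [4], [5], [6], [7], [8]
  1-simplices (27): (27 of them)
  2-simplices (18): [0,2,3], [0,2,8], [0,3,7], [0,4,6], [0,4,7], [0,6,8], [1,2,4], [1,2,5], [1,3,6], [1,3,7], [1,4,6], [1,5,7], [2,3,5], [2,4,8], [3,5,6], [4,7,8], [5,6,8], [5,7,8]

giving chain groups C_0 ≅ Z^9, C_1 ≅ Z^27, C_2 ≅ Z^18.

The boundary map ∂_1: C_1 → C_0 maps an edge to its endpoints' difference, ∂[p,q] = q − p. For instance
  ∂[3,5] = [5] − [3].
This gives a 9×27 integer matrix of rank 8; reducing to Smith normal form yields diagonal entries (1,1,1,1,1,1,1,1).

Boundary ∂_2: C_2 → C_1 maps a triangle to the signed sum of its edges. For instance
  ∂[5,7,8] = [7,8] − [5,8] + [5,7],
  ∂[0,6,8] = [6,8] − [0,8] + [0,6].
The 27×18 boundary matrix has rank 18 and Smith normal form diag(1,1,1,1,1,1,1,1,1,1,1,1,1,1,1,1,1,2).

Computing H_k = (kernel of ∂_k) / (image of ∂_{k+1}):

  H_0: rank C_0 − rank ∂_1 = 9 − 8 = 1, and the invariant factors of ∂_1 are all 1, so H_0 = Z.
  H_1: rank ker ∂_1 − rank ∂_2 = (27 − 8) − 18 = 1, and ∂_2 has invariant factor 2 > 1, so H_1 = Z ⊕ Z/2.
  H_2: rank ker ∂_2 − rank ∂_3 = (18 − 18) − 0 = 0, and there is no ∂_3, so H_2 = 0.

As a check, the Euler characteristic is 9 − 27 + 18 = 0, which agrees with 1 − 1 + 0 = 0.
(K is a triangulation of the Klein bottle.)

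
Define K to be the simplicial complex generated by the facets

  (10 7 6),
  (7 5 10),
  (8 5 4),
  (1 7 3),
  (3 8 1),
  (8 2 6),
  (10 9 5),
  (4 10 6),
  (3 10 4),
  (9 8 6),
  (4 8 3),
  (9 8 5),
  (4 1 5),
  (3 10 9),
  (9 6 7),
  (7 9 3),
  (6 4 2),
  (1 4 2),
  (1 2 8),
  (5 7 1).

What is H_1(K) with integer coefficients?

Fix the vertex order 1 < 2 < 3 < 4 < 5 < 6 < 7 < 8 < 9 < 10 and write every simplex with vertices in increasing order. Then dim K = 2 and the simplices of K are:

  0-simplices (10): [1], [2], [3], [4], [5], [6], [7], [8], [9], [10]
  1-simplices (30): (30 of them)
  2-simplices (20): (20 of them)

Hence C_0 ≅ Z^10, C_1 ≅ Z^30, C_2 ≅ Z^20.

∂_1: C_1 → C_0 sends each edge [p,q] (with p < q) to q − p. For instance
  ∂[1,5] = [5] − [1].
This gives a 10×30 integer matrix of rank 9; reducing to Smith normal form yields diagonal entries (1,1,1,1,1,1,1,1,1).

∂_2: C_2 → C_1 acts by ∂[p,q,r] = [q,r] − [p,r] + [p,q]. For instance
  ∂[5,9,10] = [9,10] − [5,10] + [5,9],
  ∂[4,6,10] = [6,10] − [4,10] + [4,6].
The resulting 30×20 matrix has rank 20, and its Smith normal form has invariant factors (1,1,1,1,1,1,1,1,1,1,1,1,1,1,1,1,1,1,1,2).

Reading off H_k = ker ∂_k / im ∂_{k+1}:

  H_1: rank ker ∂_1 − rank ∂_2 = (30 − 9) − 20 = 1, and ∂_2 has invariant factor 2 > 1, so H_1 ≅ Z ⊕ Z/2.

H_1 ≅ Z ⊕ Z/2.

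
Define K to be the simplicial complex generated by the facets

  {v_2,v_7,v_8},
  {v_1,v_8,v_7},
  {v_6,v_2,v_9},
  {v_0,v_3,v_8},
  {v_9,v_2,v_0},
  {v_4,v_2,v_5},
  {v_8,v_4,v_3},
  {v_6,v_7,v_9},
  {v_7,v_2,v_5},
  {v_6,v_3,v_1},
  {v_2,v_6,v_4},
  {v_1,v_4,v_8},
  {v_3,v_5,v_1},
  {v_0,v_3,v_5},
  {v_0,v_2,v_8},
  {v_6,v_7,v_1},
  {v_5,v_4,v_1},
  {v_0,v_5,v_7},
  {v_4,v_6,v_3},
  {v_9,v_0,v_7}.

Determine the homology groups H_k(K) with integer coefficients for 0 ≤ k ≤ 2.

Fix the vertex order v_0 < v_1 < v_2 < v_3 < v_4 < v_5 < v_6 < v_7 < v_8 < v_9 and write every simplex with vertices in increasing order. Then dim K = 2 and the simplices of K are:

  0-simplices (10): [v_0], [v_1], [v_2], [v_3], [v_4], [v_5], [v_6], [v_7], [v_8], [v_9]
  1-simplices (30): (30 of them)
  2-simplices (20): (20 of them)

so the chain groups are C_0 ≅ Z^10, C_1 ≅ Z^30, C_2 ≅ Z^20.

The boundary map ∂_1: C_1 → C_0 is given by ∂[p,q] = [q] − [p].
The resulting 10×30 matrix has rank 9, and its Smith normal form has invariant factors (1,1,1,1,1,1,1,1,1).

The boundary map ∂_2: C_2 → C_1 maps a triangle to the signed sum of its edges. For instance
  ∂[v_0,v_3,v_5] = [v_3,v_5] − [v_0,v_5] + [v_0,v_3],
  ∂[v_6,v_7,v_9] = [v_7,v_9] − [v_6,v_9] + [v_6,v_7].
The 30×20 boundary matrix has rank 20 and Smith normal form diag(1,1,1,1,1,1,1,1,1,1,1,1,1,1,1,1,1,1,1,2).

Now H_k = ker ∂_k / im ∂_{k+1}, so:

  H_0: rank C_0 − rank ∂_1 = 10 − 9 = 1, and the invariant factors of ∂_1 are all 1, so H_0 ≅ Z.
  H_1: rank ker ∂_1 − rank ∂_2 = (30 − 9) − 20 = 1, and ∂_2 has invariant factor 2 > 1, so H_1 ≅ Z ⊕ Z/2.
  H_2: rank ker ∂_2 − rank ∂_3 = (20 − 20) − 0 = 0, and there is no ∂_3, so H_2 ≅ 0.

As a check, the Euler characteristic is 10 − 30 + 20 = 0, which agrees with 1 − 1 + 0 = 0.

H_0 = Z,  H_1 = Z ⊕ Z/2,  H_2 = 0.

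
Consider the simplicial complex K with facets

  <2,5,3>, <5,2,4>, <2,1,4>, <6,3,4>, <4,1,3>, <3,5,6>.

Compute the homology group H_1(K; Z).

H_1 = Z.

Fix the vertex order 1 < 2 < 3 < 4 < 5 < 6 and write every simplex with vertices in increasing order. Then dim K = 2 and the simplices of K are:

  0-simplices (6): [1], [2], [3], [4], [5], [6]
  1-simplices (12): [1,2], [1,3], [1,4], [2,3], [2,4], [2,5], [3,4], [3,5], [3,6], [4,5], [4,6], [5,6]
  2-simplices (6): [1,2,4], [1,3,4], [2,3,5], [2,4,5], [3,4,6], [3,5,6]

so the chain groups are C_0 ≅ Z^6, C_1 ≅ Z^12, C_2 ≅ Z^6.

The boundary map ∂_1: C_1 → C_0 maps an edge to its endpoints' difference, ∂[p,q] = q − p. For instance
  ∂[3,5] = [5] − [3].
This gives a 6×12 integer matrix of rank 5; reducing to Smith normal form yields diagonal entries (1,1,1,1,1).

The boundary map ∂_2: C_2 → C_1 acts by ∂[p,q,r] = [q,r] − [p,r] + [p,q]. For instance
  ∂[2,3,5] = [3,5] − [2,5] + [2,3],
  ∂[1,2,4] = [2,4] − [1,4] + [1,2].
The 12×6 boundary matrix has rank 6 and Smith normal form diag(1,1,1,1,1,1).

Computing H_k = (kernel of ∂_k) / (image of ∂_{k+1}):

  H_1: rank ker ∂_1 − rank ∂_2 = (12 − 5) − 6 = 1, and the invariant factors of ∂_2 are all 1, so H_1 = Z.

(K is a triangulation of the cylinder S^1 x I.)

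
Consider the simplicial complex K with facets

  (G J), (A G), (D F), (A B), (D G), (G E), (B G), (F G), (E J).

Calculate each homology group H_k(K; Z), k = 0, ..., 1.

K has 7 vertices, 9 edges.
rank ∂_0 = 0, rank ∂_1 = 6 ⇒ b_0 = 7 − 0 − 6 = 1; all invariant factors of ∂_1 are 1 so no torsion. So H_0 ≅ Z.
rank ∂_1 = 6, rank ∂_2 = 0 ⇒ b_1 = 9 − 6 − 0 = 3. So H_1 ≅ Z^3.

H_0 ≅ Z,  H_1 ≅ Z^3.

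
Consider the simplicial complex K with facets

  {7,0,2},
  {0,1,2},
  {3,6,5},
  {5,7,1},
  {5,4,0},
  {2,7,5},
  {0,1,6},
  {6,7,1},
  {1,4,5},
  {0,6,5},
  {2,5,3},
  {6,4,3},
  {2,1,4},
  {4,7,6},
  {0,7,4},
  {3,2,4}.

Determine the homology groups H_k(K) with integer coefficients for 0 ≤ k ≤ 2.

H_0 = Z,  H_1 = Z^2,  H_2 = Z.

We work with the vertex ordering 0 < 1 < 2 < 3 < 4 < 5 < 6 < 7. The simplices of K, each written with vertices in increasing order, are:

  0-simplices (8): [0], [1], [2], [3], [4], [5], [6], [7]
  1-simplices (24): (24 of them)
  2-simplices (16): [0,1,2], [0,1,6], [0,2,7], [0,4,5], [0,4,7], [0,5,6], [1,2,4], [1,4,5], [1,5,7], [1,6,7], [2,3,4], [2,3,5], [2,5,7], [3,4,6], [3,5,6], [4,6,7]

giving chain groups C_0 ≅ Z^8, C_1 ≅ Z^24, C_2 ≅ Z^16.

Boundary ∂_1: C_1 → C_0 maps an edge to its endpoints' difference, ∂[p,q] = q − p. For instance
  ∂[1,2] = [2] − [1].
The resulting 8×24 matrix has rank 7, and its Smith normal form has invariant factors (1,1,1,1,1,1,1).

Boundary ∂_2: C_2 → C_1 sends each 2-simplex [p,q,r] to [q,r] − [p,r] + [p,q]. For instance
  ∂[4,6,7] = [6,7] − [4,7] + [4,6],
  ∂[1,6,7] = [6,7] − [1,7] + [1,6].
The 24×16 boundary matrix has rank 15 and Smith normal form diag(1,1,1,1,1,1,1,1,1,1,1,1,1,1,1).

Computing H_k = (kernel of ∂_k) / (image of ∂_{k+1}):

  H_0: rank C_0 − rank ∂_1 = 8 − 7 = 1, and the invariant factors of ∂_1 are all 1, so H_0 = Z.
  H_1: rank ker ∂_1 − rank ∂_2 = (24 − 7) − 15 = 2, and the invariant factors of ∂_2 are all 1, so H_1 = Z^2.
  H_2: rank ker ∂_2 − rank ∂_3 = (16 − 15) − 0 = 1, and there is no ∂_3, so H_2 = Z.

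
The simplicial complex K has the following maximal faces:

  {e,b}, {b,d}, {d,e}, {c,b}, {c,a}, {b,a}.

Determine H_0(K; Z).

Fix the vertex order a < b < c < d < e and write every simplex with vertices in increasing order. Then dim K = 1 and the simplices of K are:

  0-simplices (5): a, b, c, d, e
  1-simplices (6): ab, ac, bc, bd, be, de

so the chain groups are C_0 ≅ Z^5, C_1 ≅ Z^6.

Boundary ∂_1: C_1 → C_0 sends each edge [p,q] (with p < q) to q − p. For instance
  ∂de = e − d.
The resulting 5×6 matrix has rank 4, and its Smith normal form has invariant factors (1,1,1,1).

Reading off H_k = ker ∂_k / im ∂_{k+1}:

  H_0: rank C_0 − rank ∂_1 = 5 − 4 = 1, and the invariant factors of ∂_1 are all 1, so H_0 ≅ Z.

(K is a triangulation of a wedge of 2 circles.)

H_0 = Z.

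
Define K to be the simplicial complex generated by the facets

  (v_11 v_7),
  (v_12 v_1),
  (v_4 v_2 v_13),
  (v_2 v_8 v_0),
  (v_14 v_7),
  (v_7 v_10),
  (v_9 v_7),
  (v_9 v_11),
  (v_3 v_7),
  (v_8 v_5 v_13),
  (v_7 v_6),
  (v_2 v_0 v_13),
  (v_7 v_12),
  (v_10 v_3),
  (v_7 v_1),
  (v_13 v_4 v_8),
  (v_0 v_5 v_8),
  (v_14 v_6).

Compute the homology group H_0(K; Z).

H_0 = Z^2.

Order the vertices as v_0 < v_1 < v_2 < v_3 < v_4 < v_5 < v_6 < v_7 < v_8 < v_9 < v_10 < v_11 < v_12 < v_13 < v_14. Listing each simplex with vertices in this order, K has dimension 2 with simplices:

  0-simplices (15): [v_0], [v_1], [v_2], [v_3], [v_4], [v_5], [v_6], [v_7], [v_8], [v_9], [v_10], [v_11], [v_12], [v_13], [v_14]
  1-simplices (24): (24 of them)
  2-simplices (6): [v_0,v_2,v_8], [v_0,v_2,v_13], [v_0,v_5,v_8], [v_2,v_4,v_13], [v_4,v_8,v_13], [v_5,v_8,v_13]

giving chain groups C_0 ≅ Z^15, C_1 ≅ Z^24, C_2 ≅ Z^6.

The boundary map ∂_1: C_1 → C_0 sends each edge [p,q] (with p < q) to q − p. For instance
  ∂[v_7,v_10] = [v_10] − [v_7].
As a 15×24 matrix over Z this has rank 13, with invariant factors (1,1,1,1,1,1,1,1,1,1,1,1,1).

The boundary map ∂_2: C_2 → C_1 acts by ∂[p,q,r] = [q,r] − [p,r] + [p,q]. For instance
  ∂[v_0,v_2,v_13] = [v_2,v_13] − [v_0,v_13] + [v_0,v_2],
  ∂[v_4,v_8,v_13] = [v_8,v_13] − [v_4,v_13] + [v_4,v_8].
This gives a 24×6 integer matrix of rank 6; reducing to Smith normal form yields diagonal entries (1,1,1,1,1,1).

Reading off H_k = ker ∂_k / im ∂_{k+1}:

  H_0: rank C_0 − rank ∂_1 = 15 − 13 = 2, and the invariant factors of ∂_1 are all 1, so H_0 ≅ Z^2.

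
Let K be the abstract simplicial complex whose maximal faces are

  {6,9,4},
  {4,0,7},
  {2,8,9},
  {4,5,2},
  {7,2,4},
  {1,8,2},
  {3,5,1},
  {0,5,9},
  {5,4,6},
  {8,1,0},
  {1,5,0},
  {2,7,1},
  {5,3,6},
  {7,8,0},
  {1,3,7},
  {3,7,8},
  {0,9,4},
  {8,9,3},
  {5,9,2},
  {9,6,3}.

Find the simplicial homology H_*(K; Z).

H_0 ≅ Z,  H_1 ≅ Z ⊕ Z/2Z,  H_2 = 0.

K has 10 vertices, 30 edges, 20 triangles.
rank ∂_0 = 0, rank ∂_1 = 9 ⇒ b_0 = 10 − 0 − 9 = 1; all invariant factors of ∂_1 are 1 so no torsion. So H_0 = Z.
rank ∂_1 = 9, rank ∂_2 = 20 ⇒ b_1 = 30 − 9 − 20 = 1; ∂_2 has invariant factor(s) [2] giving torsion. So H_1 = Z ⊕ Z/2Z.
rank ∂_2 = 20, rank ∂_3 = 0 ⇒ b_2 = 20 − 20 − 0 = 0. So H_2 = 0.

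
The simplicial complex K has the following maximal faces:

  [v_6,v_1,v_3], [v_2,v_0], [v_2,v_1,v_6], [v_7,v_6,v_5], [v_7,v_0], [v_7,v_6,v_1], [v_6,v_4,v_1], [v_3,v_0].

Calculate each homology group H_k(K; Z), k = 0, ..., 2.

H_0 = Z,  H_1 = Z^2,  H_2 = 0.

Order the vertices as v_0 < v_1 < v_2 < v_3 < v_4 < v_5 < v_6 < v_7. Listing each simplex with vertices in this order, K has dimension 2 with simplices:

  0-simplices (8): [v_0], [v_1], [v_2], [v_3], [v_4], [v_5], [v_6], [v_7]
  1-simplices (14): [v_0,v_2], [v_0,v_3], [v_0,v_7], [v_1,v_2], [v_1,v_3], [v_1,v_4], [v_1,v_6], [v_1,v_7], [v_2,v_6], [v_3,v_6], [v_4,v_6], [v_5,v_6], [v_5,v_7], [v_6,v_7]
  2-simplices (5): [v_1,v_2,v_6], [v_1,v_3,v_6], [v_1,v_4,v_6], [v_1,v_6,v_7], [v_5,v_6,v_7]

Hence C_0 ≅ Z^8, C_1 ≅ Z^14, C_2 ≅ Z^5.

Boundary ∂_1: C_1 → C_0 maps an edge to its endpoints' difference, ∂[p,q] = q − p.
The resulting 8×14 matrix has rank 7, and its Smith normal form has invariant factors (1,1,1,1,1,1,1).

Boundary ∂_2: C_2 → C_1 sends each 2-simplex [p,q,r] to [q,r] − [p,r] + [p,q]. For instance
  ∂[v_5,v_6,v_7] = [v_6,v_7] − [v_5,v_7] + [v_5,v_6],
  ∂[v_1,v_2,v_6] = [v_2,v_6] − [v_1,v_6] + [v_1,v_2].
This gives a 14×5 integer matrix of rank 5; reducing to Smith normal form yields diagonal entries (1,1,1,1,1).

Reading off H_k = ker ∂_k / im ∂_{k+1}:

  H_0: rank C_0 − rank ∂_1 = 8 − 7 = 1, and the invariant factors of ∂_1 are all 1, so H_0 ≅ Z.
  H_1: rank ker ∂_1 − rank ∂_2 = (14 − 7) − 5 = 2, and the invariant factors of ∂_2 are all 1, so H_1 ≅ Z^2.
  H_2: rank ker ∂_2 − rank ∂_3 = (5 − 5) − 0 = 0, and there is no ∂_3, so H_2 ≅ 0.

As a check, the Euler characteristic is 8 − 14 + 5 = -1, which agrees with 1 − 2 + 0 = -1.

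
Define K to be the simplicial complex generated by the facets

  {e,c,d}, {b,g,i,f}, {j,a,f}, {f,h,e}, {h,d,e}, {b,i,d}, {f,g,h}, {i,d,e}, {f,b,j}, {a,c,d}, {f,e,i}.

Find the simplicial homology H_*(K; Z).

H_0 = Z,  H_1 = Z,  H_2 = 0,  H_3 = 0.

We work with the vertex ordering a < b < c < d < e < f < g < h < i < j. The simplices of K, each written with vertices in increasing order, are:

  0-simplices (10): a, b, c, d, e, f, g, h, i, j
  1-simplices (23): ac, ad, af, aj, bd, bf, bg, bi, bj, cd, ce, de, dh, di, ef, eh, ei, fg, fh, fi, fj, gh, gi
  2-simplices (14): acd, afj, bdi, bfg, bfi, bfj, bgi, cde, deh, dei, efh, efi, fgh, fgi
  3-simplices (1): bfgi

so the chain groups are C_0 ≅ Z^10, C_1 ≅ Z^23, C_2 ≅ Z^14, C_3 ≅ Z^1.

Boundary ∂_1: C_1 → C_0 sends each edge [p,q] (with p < q) to q − p. For instance
  ∂ef = f − e.
The resulting 10×23 matrix has rank 9, and its Smith normal form has invariant factors (1,1,1,1,1,1,1,1,1).

Boundary ∂_2: C_2 → C_1 sends each 2-simplex [p,q,r] to [q,r] − [p,r] + [p,q]. For instance
  ∂deh = eh − dh + de,
  ∂bfg = fg − bg + bf.
The resulting 23×14 matrix has rank 13, and its Smith normal form has invariant factors (1,1,1,1,1,1,1,1,1,1,1,1,1).

∂_3: C_3 → C_2 sends each 3-simplex σ to the alternating sum Σ_i (−1)^i (σ with its i-th vertex removed). For instance
  ∂bfgi = fgi − bgi + bfi − bfg.
The resulting 14×1 matrix has rank 1, and its Smith normal form has invariant factors (1).

Now H_k = ker ∂_k / im ∂_{k+1}, so:

  H_0: rank C_0 − rank ∂_1 = 10 − 9 = 1, and the invariant factors of ∂_1 are all 1, so H_0 ≅ Z.
  H_1: rank ker ∂_1 − rank ∂_2 = (23 − 9) − 13 = 1, and the invariant factors of ∂_2 are all 1, so H_1 ≅ Z.
  H_2: rank ker ∂_2 − rank ∂_3 = (14 − 13) − 1 = 0, and the invariant factors of ∂_3 are all 1, so H_2 ≅ 0.
  H_3: rank ker ∂_3 − rank ∂_4 = (1 − 1) − 0 = 0, and there is no ∂_4, so H_3 ≅ 0.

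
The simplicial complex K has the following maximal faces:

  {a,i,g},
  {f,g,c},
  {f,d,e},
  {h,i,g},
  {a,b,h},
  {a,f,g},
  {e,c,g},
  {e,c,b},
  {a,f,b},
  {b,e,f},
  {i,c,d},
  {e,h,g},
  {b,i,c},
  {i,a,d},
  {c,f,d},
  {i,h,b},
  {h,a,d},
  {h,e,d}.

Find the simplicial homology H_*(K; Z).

H_0 = Z,  H_1 = Z ⊕ Z/2Z,  H_2 = 0.

Order the vertices as a < b < c < d < e < f < g < h < i. Listing each simplex with vertices in this order, K has dimension 2 with simplices:

  0-simplices (9): a, b, c, d, e, f, g, h, i
  1-simplices (27): ab, ad, af, ag, ah, ai, bc, be, bf, bh, bi, cd, ce, cf, cg, ci, de, df, dh, di, ef, eg, eh, fg, gh, gi, hi
  2-simplices (18): abf, abh, adh, adi, afg, agi, bce, bci, bef, bhi, cdf, cdi, ceg, cfg, def, deh, egh, ghi

so the chain groups are C_0 ≅ Z^9, C_1 ≅ Z^27, C_2 ≅ Z^18.

∂_1: C_1 → C_0 maps an edge to its endpoints' difference, ∂[p,q] = q − p. For instance
  ∂fg = g − f.
The resulting 9×27 matrix has rank 8, and its Smith normal form has invariant factors (1,1,1,1,1,1,1,1).

The boundary map ∂_2: C_2 → C_1 acts by ∂[p,q,r] = [q,r] − [p,r] + [p,q]. For instance
  ∂cdf = df − cf + cd,
  ∂bhi = hi − bi + bh.
As a 27×18 matrix over Z this has rank 18, with invariant factors (1,1,1,1,1,1,1,1,1,1,1,1,1,1,1,1,1,2).

Reading off H_k = ker ∂_k / im ∂_{k+1}:

  H_0: rank C_0 − rank ∂_1 = 9 − 8 = 1, and the invariant factors of ∂_1 are all 1, so H_0 ≅ Z.
  H_1: rank ker ∂_1 − rank ∂_2 = (27 − 8) − 18 = 1, and ∂_2 has invariant factor 2 > 1, so H_1 ≅ Z ⊕ Z/2Z.
  H_2: rank ker ∂_2 − rank ∂_3 = (18 − 18) − 0 = 0, and there is no ∂_3, so H_2 ≅ 0.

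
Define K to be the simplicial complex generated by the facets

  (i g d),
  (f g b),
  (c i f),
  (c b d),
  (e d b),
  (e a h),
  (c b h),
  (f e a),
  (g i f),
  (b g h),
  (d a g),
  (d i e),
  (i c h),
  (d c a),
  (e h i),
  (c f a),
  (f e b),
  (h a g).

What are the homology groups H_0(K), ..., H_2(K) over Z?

H_0 = Z,  H_1 = Z^2,  H_2 = Z.

We work with the vertex ordering a < b < c < d < e < f < g < h < i. The simplices of K, each written with vertices in increasing order, are:

  0-simplices (9): a, b, c, d, e, f, g, h, i
  1-simplices (27): ac, ad, ae, af, ag, ah, bc, bd, be, bf, bg, bh, cd, cf, ch, ci, de, dg, di, ef, eh, ei, fg, fi, gh, gi, hi
  2-simplices (18): acd, acf, adg, aef, aeh, agh, bcd, bch, bde, bef, bfg, bgh, cfi, chi, dei, dgi, ehi, fgi

giving chain groups C_0 ≅ Z^9, C_1 ≅ Z^27, C_2 ≅ Z^18.

Boundary ∂_1: C_1 → C_0 maps an edge to its endpoints' difference, ∂[p,q] = q − p.
This gives a 9×27 integer matrix of rank 8; reducing to Smith normal form yields diagonal entries (1,1,1,1,1,1,1,1).

The boundary map ∂_2: C_2 → C_1 maps a triangle to the signed sum of its edges. For instance
  ∂bcd = cd − bd + bc,
  ∂bch = ch − bh + bc.
As a 27×18 matrix over Z this has rank 17, with invariant factors (1,1,1,1,1,1,1,1,1,1,1,1,1,1,1,1,1).

Computing H_k = (kernel of ∂_k) / (image of ∂_{k+1}):

  H_0: rank C_0 − rank ∂_1 = 9 − 8 = 1, and the invariant factors of ∂_1 are all 1, so H_0 = Z.
  H_1: rank ker ∂_1 − rank ∂_2 = (27 − 8) − 17 = 2, and the invariant factors of ∂_2 are all 1, so H_1 = Z^2.
  H_2: rank ker ∂_2 − rank ∂_3 = (18 − 17) − 0 = 1, and there is no ∂_3, so H_2 = Z.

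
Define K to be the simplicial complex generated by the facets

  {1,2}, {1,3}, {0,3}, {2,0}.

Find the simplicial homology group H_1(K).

H_1 ≅ Z.

We work with the vertex ordering 0 < 1 < 2 < 3. The simplices of K, each written with vertices in increasing order, are:

  0-simplices (4): [0], [1], [2], [3]
  1-simplices (4): [0,2], [0,3], [1,2], [1,3]

so the chain groups are C_0 ≅ Z^4, C_1 ≅ Z^4.

∂_1: C_1 → C_0 maps an edge to its endpoints' difference, ∂[p,q] = q − p. For instance
  ∂[0,3] = [3] − [0].
The resulting 4×4 matrix has rank 3, and its Smith normal form has invariant factors (1,1,1).

From H_k ≅ ker(∂_k) / im(∂_{k+1}) we obtain:

  H_1: rank ker ∂_1 − rank ∂_2 = (4 − 3) − 0 = 1, and there is no ∂_2, so H_1 ≅ Z.

(K is a triangulation of the circle S^1.)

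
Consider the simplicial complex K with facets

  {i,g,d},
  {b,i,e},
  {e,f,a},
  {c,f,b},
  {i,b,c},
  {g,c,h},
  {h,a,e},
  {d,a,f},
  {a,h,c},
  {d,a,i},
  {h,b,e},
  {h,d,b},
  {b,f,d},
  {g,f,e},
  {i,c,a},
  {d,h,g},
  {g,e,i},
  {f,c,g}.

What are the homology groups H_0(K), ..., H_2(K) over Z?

H_0 = Z,  H_1 = Z^2,  H_2 = Z.

Order the vertices as a < b < c < d < e < f < g < h < i. Listing each simplex with vertices in this order, K has dimension 2 with simplices:

  0-simplices (9): a, b, c, d, e, f, g, h, i
  1-simplices (27): ac, ad, ae, af, ah, ai, bc, bd, be, bf, bh, bi, cf, cg, ch, ci, df, dg, dh, di, ef, eg, eh, ei, fg, gh, gi
  2-simplices (18): ach, aci, adf, adi, aef, aeh, bcf, bci, bdf, bdh, beh, bei, cfg, cgh, dgh, dgi, efg, egi

giving chain groups C_0 ≅ Z^9, C_1 ≅ Z^27, C_2 ≅ Z^18.

∂_1: C_1 → C_0 is given by ∂[p,q] = [q] − [p].
This gives a 9×27 integer matrix of rank 8; reducing to Smith normal form yields diagonal entries (1,1,1,1,1,1,1,1).

The boundary map ∂_2: C_2 → C_1 acts by ∂[p,q,r] = [q,r] − [p,r] + [p,q]. For instance
  ∂adi = di − ai + ad,
  ∂cfg = fg − cg + cf.
As a 27×18 matrix over Z this has rank 17, with invariant factors (1,1,1,1,1,1,1,1,1,1,1,1,1,1,1,1,1).

Now H_k = ker ∂_k / im ∂_{k+1}, so:

  H_0: rank C_0 − rank ∂_1 = 9 − 8 = 1, and the invariant factors of ∂_1 are all 1, so H_0 = Z.
  H_1: rank ker ∂_1 − rank ∂_2 = (27 − 8) − 17 = 2, and the invariant factors of ∂_2 are all 1, so H_1 = Z^2.
  H_2: rank ker ∂_2 − rank ∂_3 = (18 − 17) − 0 = 1, and there is no ∂_3, so H_2 = Z.

As a check, the Euler characteristic is 9 − 27 + 18 = 0, which agrees with 1 − 2 + 1 = 0.
(K is a triangulation of the torus T^2.)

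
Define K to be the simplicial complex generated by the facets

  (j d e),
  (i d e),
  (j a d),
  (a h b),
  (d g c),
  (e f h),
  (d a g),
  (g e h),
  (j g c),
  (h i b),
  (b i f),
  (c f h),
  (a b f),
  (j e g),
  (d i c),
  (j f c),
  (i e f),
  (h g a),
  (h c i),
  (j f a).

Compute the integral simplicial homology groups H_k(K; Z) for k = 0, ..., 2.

We work with the vertex ordering a < b < c < d < e < f < g < h < i < j. The simplices of K, each written with vertices in increasing order, are:

  0-simplices (10): a, b, c, d, e, f, g, h, i, j
  1-simplices (30): ab, ad, af, ag, ah, aj, bf, bh, bi, cd, cf, cg, ch, ci, cj, de, dg, di, dj, ef, eg, eh, ei, ej, fh, fi, fj, gh, gj, hi
  2-simplices (20): abf, abh, adg, adj, afj, agh, bfi, bhi, cdg, cdi, cfh, cfj, cgj, chi, dei, dej, efh, efi, egh, egj

Hence C_0 ≅ Z^10, C_1 ≅ Z^30, C_2 ≅ Z^20.

∂_1: C_1 → C_0 maps an edge to its endpoints' difference, ∂[p,q] = q − p.
The 10×30 boundary matrix has rank 9 and Smith normal form diag(1,1,1,1,1,1,1,1,1).

Boundary ∂_2: C_2 → C_1 acts by ∂[p,q,r] = [q,r] − [p,r] + [p,q]. For instance
  ∂agh = gh − ah + ag,
  ∂efi = fi − ei + ef.
The resulting 30×20 matrix has rank 20, and its Smith normal form has invariant factors (1,1,1,1,1,1,1,1,1,1,1,1,1,1,1,1,1,1,1,2).

Computing H_k = (kernel of ∂_k) / (image of ∂_{k+1}):

  H_0: rank C_0 − rank ∂_1 = 10 − 9 = 1, and the invariant factors of ∂_1 are all 1, so H_0 ≅ Z.
  H_1: rank ker ∂_1 − rank ∂_2 = (30 − 9) − 20 = 1, and ∂_2 has invariant factor 2 > 1, so H_1 ≅ Z ⊕ Z_2.
  H_2: rank ker ∂_2 − rank ∂_3 = (20 − 20) − 0 = 0, and there is no ∂_3, so H_2 ≅ 0.

As a check, the Euler characteristic is 10 − 30 + 20 = 0, which agrees with 1 − 1 + 0 = 0.
(K is a triangulation of the Klein bottle.)

H_0 ≅ Z,  H_1 ≅ Z ⊕ Z_2,  H_2 = 0.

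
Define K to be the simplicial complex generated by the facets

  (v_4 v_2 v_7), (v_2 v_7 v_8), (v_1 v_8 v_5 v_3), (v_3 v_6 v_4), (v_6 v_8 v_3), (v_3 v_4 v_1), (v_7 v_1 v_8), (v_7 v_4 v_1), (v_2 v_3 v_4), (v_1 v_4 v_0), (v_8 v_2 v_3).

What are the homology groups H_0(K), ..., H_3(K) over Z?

We work with the vertex ordering v_0 < v_1 < v_2 < v_3 < v_4 < v_5 < v_6 < v_7 < v_8. The simplices of K, each written with vertices in increasing order, are:

  0-simplices (9): [v_0], [v_1], [v_2], [v_3], [v_4], [v_5], [v_6], [v_7], [v_8]
  1-simplices (20): (20 of them)
  2-simplices (14): (14 of them)
  3-simplices (1): [v_1,v_3,v_5,v_8]

Hence C_0 ≅ Z^9, C_1 ≅ Z^20, C_2 ≅ Z^14, C_3 ≅ Z^1.

The boundary map ∂_1: C_1 → C_0 sends each edge [p,q] (with p < q) to q − p. For instance
  ∂[v_2,v_7] = [v_7] − [v_2].
As a 9×20 matrix over Z this has rank 8, with invariant factors (1,1,1,1,1,1,1,1).

∂_2: C_2 → C_1 maps a triangle to the signed sum of its edges. For instance
  ∂[v_1,v_7,v_8] = [v_7,v_8] − [v_1,v_8] + [v_1,v_7],
  ∂[v_1,v_5,v_8] = [v_5,v_8] − [v_1,v_8] + [v_1,v_5].
This gives a 20×14 integer matrix of rank 12; reducing to Smith normal form yields diagonal entries (1,1,1,1,1,1,1,1,1,1,1,1).

Boundary ∂_3: C_3 → C_2 sends each 3-simplex σ to the alternating sum Σ_i (−1)^i (σ with its i-th vertex removed). For instance
  ∂[v_1,v_3,v_5,v_8] = [v_3,v_5,v_8] − [v_1,v_5,v_8] + [v_1,v_3,v_8] − [v_1,v_3,v_5].
This gives a 14×1 integer matrix of rank 1; reducing to Smith normal form yields diagonal entries (1).

Computing H_k = (kernel of ∂_k) / (image of ∂_{k+1}):

  H_0: rank C_0 − rank ∂_1 = 9 − 8 = 1, and the invariant factors of ∂_1 are all 1, so H_0 ≅ Z.
  H_1: rank ker ∂_1 − rank ∂_2 = (20 − 8) − 12 = 0, and the invariant factors of ∂_2 are all 1, so H_1 ≅ 0.
  H_2: rank ker ∂_2 − rank ∂_3 = (14 − 12) − 1 = 1, and the invariant factors of ∂_3 are all 1, so H_2 ≅ Z.
  H_3: rank ker ∂_3 − rank ∂_4 = (1 − 1) − 0 = 0, and there is no ∂_4, so H_3 ≅ 0.

H_0 ≅ Z,  H_1 = 0,  H_2 ≅ Z,  H_3 = 0.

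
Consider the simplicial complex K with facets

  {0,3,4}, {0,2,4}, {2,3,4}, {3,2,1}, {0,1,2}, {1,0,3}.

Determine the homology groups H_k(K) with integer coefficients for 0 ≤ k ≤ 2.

H_0 ≅ Z,  H_1 = 0,  H_2 ≅ Z.

Order the vertices as 0 < 1 < 2 < 3 < 4. Listing each simplex with vertices in this order, K has dimension 2 with simplices:

  0-simplices (5): [0], [1], [2], [3], [4]
  1-simplices (9): [0,1], [0,2], [0,3], [0,4], [1,2], [1,3], [2,3], [2,4], [3,4]
  2-simplices (6): [0,1,2], [0,1,3], [0,2,4], [0,3,4], [1,2,3], [2,3,4]

so the chain groups are C_0 ≅ Z^5, C_1 ≅ Z^9, C_2 ≅ Z^6.

∂_1: C_1 → C_0 maps an edge to its endpoints' difference, ∂[p,q] = q − p.
This gives a 5×9 integer matrix of rank 4; reducing to Smith normal form yields diagonal entries (1,1,1,1).

Boundary ∂_2: C_2 → C_1 sends each 2-simplex [p,q,r] to [q,r] − [p,r] + [p,q]. For instance
  ∂[2,3,4] = [3,4] − [2,4] + [2,3],
  ∂[1,2,3] = [2,3] − [1,3] + [1,2].
As a 9×6 matrix over Z this has rank 5, with invariant factors (1,1,1,1,1).

Computing H_k = (kernel of ∂_k) / (image of ∂_{k+1}):

  H_0: rank C_0 − rank ∂_1 = 5 − 4 = 1, and the invariant factors of ∂_1 are all 1, so H_0 ≅ Z.
  H_1: rank ker ∂_1 − rank ∂_2 = (9 − 4) − 5 = 0, and the invariant factors of ∂_2 are all 1, so H_1 ≅ 0.
  H_2: rank ker ∂_2 − rank ∂_3 = (6 − 5) − 0 = 1, and there is no ∂_3, so H_2 ≅ Z.

As a check, the Euler characteristic is 5 − 9 + 6 = 2, which agrees with 1 − 0 + 1 = 2.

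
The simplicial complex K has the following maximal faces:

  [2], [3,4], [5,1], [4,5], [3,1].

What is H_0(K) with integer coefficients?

Take the total order 1 < 2 < 3 < 4 < 5 on the vertex set. Then K (dimension 1) consists of the simplices:

  0-simplices (5): [1], [2], [3], [4], [5]
  1-simplices (4): [1,3], [1,5], [3,4], [4,5]

so the chain groups are C_0 ≅ Z^5, C_1 ≅ Z^4.

Boundary ∂_1: C_1 → C_0 sends each edge [p,q] (with p < q) to q − p. For instance
  ∂[4,5] = [5] − [4].
The resulting 5×4 matrix has rank 3, and its Smith normal form has invariant factors (1,1,1).

From H_k ≅ ker(∂_k) / im(∂_{k+1}) we obtain:

  H_0: rank C_0 − rank ∂_1 = 5 − 3 = 2, and the invariant factors of ∂_1 are all 1, so H_0 = Z^2.

H_0 = Z^2.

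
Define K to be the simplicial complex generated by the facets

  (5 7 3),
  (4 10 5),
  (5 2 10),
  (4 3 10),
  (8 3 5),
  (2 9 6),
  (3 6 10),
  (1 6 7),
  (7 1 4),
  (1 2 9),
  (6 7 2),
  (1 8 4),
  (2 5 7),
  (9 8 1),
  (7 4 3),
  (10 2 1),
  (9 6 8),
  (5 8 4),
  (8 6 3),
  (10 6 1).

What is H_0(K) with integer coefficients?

We work with the vertex ordering 1 < 2 < 3 < 4 < 5 < 6 < 7 < 8 < 9 < 10. The simplices of K, each written with vertices in increasing order, are:

  0-simplices (10): [1], [2], [3], [4], [5], [6], [7], [8], [9], [10]
  1-simplices (30): (30 of them)
  2-simplices (20): (20 of them)

Hence C_0 ≅ Z^10, C_1 ≅ Z^30, C_2 ≅ Z^20.

∂_1: C_1 → C_0 maps an edge to its endpoints' difference, ∂[p,q] = q − p.
As a 10×30 matrix over Z this has rank 9, with invariant factors (1,1,1,1,1,1,1,1,1).

∂_2: C_2 → C_1 maps a triangle to the signed sum of its edges. For instance
  ∂[1,8,9] = [8,9] − [1,9] + [1,8],
  ∂[1,6,10] = [6,10] − [1,10] + [1,6].
The 30×20 boundary matrix has rank 20 and Smith normal form diag(1,1,1,1,1,1,1,1,1,1,1,1,1,1,1,1,1,1,1,2).

Reading off H_k = ker ∂_k / im ∂_{k+1}:

  H_0: rank C_0 − rank ∂_1 = 10 − 9 = 1, and the invariant factors of ∂_1 are all 1, so H_0 ≅ Z.

H_0 = Z.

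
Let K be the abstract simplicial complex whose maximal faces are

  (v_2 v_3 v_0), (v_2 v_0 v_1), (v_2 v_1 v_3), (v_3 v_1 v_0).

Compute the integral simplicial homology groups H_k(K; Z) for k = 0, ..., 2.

Order the vertices as v_0 < v_1 < v_2 < v_3. Listing each simplex with vertices in this order, K has dimension 2 with simplices:

  0-simplices (4): [v_0], [v_1], [v_2], [v_3]
  1-simplices (6): [v_0,v_1], [v_0,v_2], [v_0,v_3], [v_1,v_2], [v_1,v_3], [v_2,v_3]
  2-simplices (4): [v_0,v_1,v_2], [v_0,v_1,v_3], [v_0,v_2,v_3], [v_1,v_2,v_3]

so the chain groups are C_0 ≅ Z^4, C_1 ≅ Z^6, C_2 ≅ Z^4.

Boundary ∂_1: C_1 → C_0 maps an edge to its endpoints' difference, ∂[p,q] = q − p. For instance
  ∂[v_1,v_3] = [v_3] − [v_1].
The 4×6 boundary matrix has rank 3 and Smith normal form diag(1,1,1).

∂_2: C_2 → C_1 maps a triangle to the signed sum of its edges. For instance
  ∂[v_0,v_2,v_3] = [v_2,v_3] − [v_0,v_3] + [v_0,v_2],
  ∂[v_0,v_1,v_2] = [v_1,v_2] − [v_0,v_2] + [v_0,v_1].
The 6×4 boundary matrix has rank 3 and Smith normal form diag(1,1,1).

Now H_k = ker ∂_k / im ∂_{k+1}, so:

  H_0: rank C_0 − rank ∂_1 = 4 − 3 = 1, and the invariant factors of ∂_1 are all 1, so H_0 ≅ Z.
  H_1: rank ker ∂_1 − rank ∂_2 = (6 − 3) − 3 = 0, and the invariant factors of ∂_2 are all 1, so H_1 ≅ 0.
  H_2: rank ker ∂_2 − rank ∂_3 = (4 − 3) − 0 = 1, and there is no ∂_3, so H_2 ≅ Z.

(K is a triangulation of the 2-sphere S^2.)

H_0 ≅ Z,  H_1 = 0,  H_2 ≅ Z.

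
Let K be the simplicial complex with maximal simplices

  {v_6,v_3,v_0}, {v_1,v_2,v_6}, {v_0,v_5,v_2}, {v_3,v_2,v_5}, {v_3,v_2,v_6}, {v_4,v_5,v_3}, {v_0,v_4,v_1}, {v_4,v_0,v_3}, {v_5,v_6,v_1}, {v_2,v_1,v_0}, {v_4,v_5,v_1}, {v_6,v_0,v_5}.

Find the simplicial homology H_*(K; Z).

We work with the vertex ordering v_0 < v_1 < v_2 < v_3 < v_4 < v_5 < v_6. The simplices of K, each written with vertices in increasing order, are:

  0-simplices (7): [v_0], [v_1], [v_2], [v_3], [v_4], [v_5], [v_6]
  1-simplices (18): (18 of them)
  2-simplices (12): (12 of them)

giving chain groups C_0 ≅ Z^7, C_1 ≅ Z^18, C_2 ≅ Z^12.

∂_1: C_1 → C_0 sends each edge [p,q] (with p < q) to q − p. For instance
  ∂[v_0,v_6] = [v_6] − [v_0].
As a 7×18 matrix over Z this has rank 6, with invariant factors (1,1,1,1,1,1).

The boundary map ∂_2: C_2 → C_1 acts by ∂[p,q,r] = [q,r] − [p,r] + [p,q]. For instance
  ∂[v_1,v_5,v_6] = [v_5,v_6] − [v_1,v_6] + [v_1,v_5],
  ∂[v_0,v_3,v_6] = [v_3,v_6] − [v_0,v_6] + [v_0,v_3].
This gives a 18×12 integer matrix of rank 12; reducing to Smith normal form yields diagonal entries (1,1,1,1,1,1,1,1,1,1,1,2).

From H_k ≅ ker(∂_k) / im(∂_{k+1}) we obtain:

  H_0: rank C_0 − rank ∂_1 = 7 − 6 = 1, and the invariant factors of ∂_1 are all 1, so H_0 ≅ Z.
  H_1: rank ker ∂_1 − rank ∂_2 = (18 − 6) − 12 = 0, and ∂_2 has invariant factor 2 > 1, so H_1 ≅ Z/2.
  H_2: rank ker ∂_2 − rank ∂_3 = (12 − 12) − 0 = 0, and there is no ∂_3, so H_2 ≅ 0.

As a check, the Euler characteristic is 7 − 18 + 12 = 1, which agrees with 1 − 0 + 0 = 1.
(K is a triangulation of the real projective plane RP^2.)

H_0 ≅ Z,  H_1 ≅ Z/2,  H_2 = 0.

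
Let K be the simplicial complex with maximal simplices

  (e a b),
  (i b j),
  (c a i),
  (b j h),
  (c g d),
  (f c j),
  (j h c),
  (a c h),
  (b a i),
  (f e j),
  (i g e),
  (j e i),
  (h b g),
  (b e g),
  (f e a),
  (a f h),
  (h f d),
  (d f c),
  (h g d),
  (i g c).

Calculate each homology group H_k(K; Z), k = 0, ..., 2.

We work with the vertex ordering a < b < c < d < e < f < g < h < i < j. The simplices of K, each written with vertices in increasing order, are:

  0-simplices (10): a, b, c, d, e, f, g, h, i, j
  1-simplices (30): ab, ac, ae, af, ah, ai, be, bg, bh, bi, bj, cd, cf, cg, ch, ci, cj, df, dg, dh, ef, eg, ei, ej, fh, fj, gh, gi, hj, ij
  2-simplices (20): abe, abi, ach, aci, aef, afh, beg, bgh, bhj, bij, cdf, cdg, cfj, cgi, chj, dfh, dgh, efj, egi, eij

Hence C_0 ≅ Z^10, C_1 ≅ Z^30, C_2 ≅ Z^20.

Boundary ∂_1: C_1 → C_0 is given by ∂[p,q] = [q] − [p]. For instance
  ∂ch = h − c.
This gives a 10×30 integer matrix of rank 9; reducing to Smith normal form yields diagonal entries (1,1,1,1,1,1,1,1,1).

Boundary ∂_2: C_2 → C_1 acts by ∂[p,q,r] = [q,r] − [p,r] + [p,q]. For instance
  ∂bij = ij − bj + bi,
  ∂abi = bi − ai + ab.
As a 30×20 matrix over Z this has rank 20, with invariant factors (1,1,1,1,1,1,1,1,1,1,1,1,1,1,1,1,1,1,1,2).

Computing H_k = (kernel of ∂_k) / (image of ∂_{k+1}):

  H_0: rank C_0 − rank ∂_1 = 10 − 9 = 1, and the invariant factors of ∂_1 are all 1, so H_0 ≅ Z.
  H_1: rank ker ∂_1 − rank ∂_2 = (30 − 9) − 20 = 1, and ∂_2 has invariant factor 2 > 1, so H_1 ≅ Z ⊕ Z_2.
  H_2: rank ker ∂_2 − rank ∂_3 = (20 − 20) − 0 = 0, and there is no ∂_3, so H_2 ≅ 0.

(K is a triangulation of the Klein bottle.)

H_0 ≅ Z,  H_1 ≅ Z ⊕ Z_2,  H_2 = 0.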